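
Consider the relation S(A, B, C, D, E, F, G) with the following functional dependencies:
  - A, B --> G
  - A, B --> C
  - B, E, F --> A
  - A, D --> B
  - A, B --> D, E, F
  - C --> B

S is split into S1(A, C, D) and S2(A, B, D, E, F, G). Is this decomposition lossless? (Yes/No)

S1 ∩ S2 = {A, D}; its closure under F is {A, B, C, D, E, F, G}.
This includes all of S1, so the common attributes are a superkey of S1 — the join is lossless.

Yes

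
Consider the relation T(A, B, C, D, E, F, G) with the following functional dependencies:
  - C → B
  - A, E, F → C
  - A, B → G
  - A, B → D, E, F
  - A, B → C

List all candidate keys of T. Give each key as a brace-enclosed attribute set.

{A, B}, {A, C}, {A, E, F}

No FD produces {A}, so it must be in every candidate key.
Closure of {A, B} is {A, B, C, D, E, F, G}, the whole schema; {A, B} is a candidate key.
Closure of {A, C} is {A, B, C, D, E, F, G}, the whole schema; {A, C} is a candidate key.
Closure of {A, E, F} is {A, B, C, D, E, F, G}, the whole schema; {A, E, F} is a candidate key.
Any other superkey properly contains one of these, so there are no further candidate keys.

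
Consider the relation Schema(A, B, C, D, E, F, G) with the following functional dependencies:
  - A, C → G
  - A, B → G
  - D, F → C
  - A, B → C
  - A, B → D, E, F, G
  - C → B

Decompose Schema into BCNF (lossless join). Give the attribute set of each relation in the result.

{A, D, E, F, G}; {B, C}; {C, D, F}

Candidate keys of the original relation: {A, B}, {A, C}, {A, D, F}.
{A, B, C, D, E, F, G}: {D, F} determines {B, C, D, F} here but is not a superkey — split on D, F → B, C, giving {B, C, D, F} and {A, D, E, F, G}.
{B, C, D, F}: {C} determines {B, C} here but is not a superkey — split on C → B, giving {B, C} and {C, D, F}.
{B, C} has no BCNF violation.
{C, D, F} has no BCNF violation.
{A, D, E, F, G} has no BCNF violation.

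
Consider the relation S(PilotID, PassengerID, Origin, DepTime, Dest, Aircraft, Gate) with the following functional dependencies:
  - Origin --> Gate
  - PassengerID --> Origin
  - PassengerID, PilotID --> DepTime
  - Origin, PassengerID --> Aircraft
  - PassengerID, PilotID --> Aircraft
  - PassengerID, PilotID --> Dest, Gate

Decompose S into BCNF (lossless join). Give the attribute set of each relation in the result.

{Aircraft, Origin, PassengerID}; {DepTime, Dest, PassengerID, PilotID}; {Gate, Origin}

Candidate key of the original relation: {PassengerID, PilotID}.
Within {Aircraft, DepTime, Dest, Gate, Origin, PassengerID, PilotID}: {Origin}⁺ ∩ {Aircraft, DepTime, Dest, Gate, Origin, PassengerID, PilotID} = {Gate, Origin}, not the whole set, so Origin --> Gate violates BCNF; decompose into {Gate, Origin} and {Aircraft, DepTime, Dest, Origin, PassengerID, PilotID}.
{Gate, Origin} has no BCNF violation.
Within {Aircraft, DepTime, Dest, Origin, PassengerID, PilotID}: {PassengerID}⁺ ∩ {Aircraft, DepTime, Dest, Origin, PassengerID, PilotID} = {Aircraft, Origin, PassengerID}, not the whole set, so PassengerID --> Aircraft, Origin violates BCNF; decompose into {Aircraft, Origin, PassengerID} and {DepTime, Dest, PassengerID, PilotID}.
{Aircraft, Origin, PassengerID} has no BCNF violation.
{DepTime, Dest, PassengerID, PilotID} has no BCNF violation.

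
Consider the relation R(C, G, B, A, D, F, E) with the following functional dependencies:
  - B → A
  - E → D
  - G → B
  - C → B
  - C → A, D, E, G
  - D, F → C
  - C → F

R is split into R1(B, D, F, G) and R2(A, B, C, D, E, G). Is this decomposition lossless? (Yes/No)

No

R1 ∩ R2 = {B, D, G}; its closure under F is {A, B, D, G}.
The closure covers neither R1 nor R2 entirely; the join is not lossless.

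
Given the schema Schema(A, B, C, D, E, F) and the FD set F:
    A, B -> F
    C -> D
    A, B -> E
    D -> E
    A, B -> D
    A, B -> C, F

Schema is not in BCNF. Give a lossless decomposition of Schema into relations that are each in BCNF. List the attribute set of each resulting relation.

Candidate key of the original relation: {A, B}.
In {A, B, C, D, E, F}, {C} is not a superkey ({C}⁺ restricted to this set is {C, D, E}), so split on C -> D, E into {C, D, E} and {A, B, C, F}.
In {C, D, E}, {D} is not a superkey ({D}⁺ restricted to this set is {D, E}), so split on D -> E into {D, E} and {C, D}.
{D, E}: every determinant is a superkey — BCNF.
{C, D}: every determinant is a superkey — BCNF.
{A, B, C, F}: every determinant is a superkey — BCNF.

{A, B, C, F}; {C, D}; {D, E}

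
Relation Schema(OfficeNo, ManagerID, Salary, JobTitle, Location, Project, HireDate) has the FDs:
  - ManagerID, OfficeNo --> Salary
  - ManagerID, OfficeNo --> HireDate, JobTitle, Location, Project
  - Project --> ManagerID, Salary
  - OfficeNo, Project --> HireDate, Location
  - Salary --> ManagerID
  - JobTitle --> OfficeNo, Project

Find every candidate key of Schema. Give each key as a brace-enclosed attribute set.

{JobTitle}, {ManagerID, OfficeNo}, {OfficeNo, Project}, {OfficeNo, Salary}

{JobTitle}⁺ = {HireDate, JobTitle, Location, ManagerID, OfficeNo, Project, Salary}, which is every attribute, so {JobTitle} is a candidate key.
{ManagerID, OfficeNo}⁺ = {HireDate, JobTitle, Location, ManagerID, OfficeNo, Project, Salary}, which is every attribute, so {ManagerID, OfficeNo} is a candidate key.
{OfficeNo, Project}⁺ = {HireDate, JobTitle, Location, ManagerID, OfficeNo, Project, Salary}, which is every attribute, so {OfficeNo, Project} is a candidate key.
{OfficeNo, Salary}⁺ = {HireDate, JobTitle, Location, ManagerID, OfficeNo, Project, Salary}, which is every attribute, so {OfficeNo, Salary} is a candidate key.
No proper subset of any of these is a key, and no other minimal superkey exists.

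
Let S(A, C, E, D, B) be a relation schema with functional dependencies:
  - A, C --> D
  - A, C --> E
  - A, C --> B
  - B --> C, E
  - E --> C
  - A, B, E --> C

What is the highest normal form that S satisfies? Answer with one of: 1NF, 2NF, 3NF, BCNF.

Candidate keys: {A, B}, {A, C}, {A, E}. Prime attributes: {A, B, C, E}.
B --> C, E: {B}⁺ = {B, C, E}, which is not all of the attributes, so the left side is not a superkey — BCNF is violated.
But every attribute on its right side ({C, E}) is prime, and the same holds for every other non-superkey FD, so 3NF still holds.

3NF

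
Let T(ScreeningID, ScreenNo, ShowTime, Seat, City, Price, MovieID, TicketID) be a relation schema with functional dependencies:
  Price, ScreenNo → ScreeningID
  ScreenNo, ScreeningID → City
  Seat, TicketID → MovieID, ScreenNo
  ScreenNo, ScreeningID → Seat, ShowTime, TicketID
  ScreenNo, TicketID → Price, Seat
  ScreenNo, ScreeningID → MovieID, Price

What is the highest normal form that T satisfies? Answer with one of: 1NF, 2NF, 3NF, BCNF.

Candidate keys: {Price, ScreenNo}, {ScreenNo, ScreeningID}, {ScreenNo, TicketID}, {Seat, TicketID}. Prime attributes: {Price, ScreenNo, ScreeningID, Seat, TicketID}.
Each dependency's left side is a superkey — BCNF holds.

BCNF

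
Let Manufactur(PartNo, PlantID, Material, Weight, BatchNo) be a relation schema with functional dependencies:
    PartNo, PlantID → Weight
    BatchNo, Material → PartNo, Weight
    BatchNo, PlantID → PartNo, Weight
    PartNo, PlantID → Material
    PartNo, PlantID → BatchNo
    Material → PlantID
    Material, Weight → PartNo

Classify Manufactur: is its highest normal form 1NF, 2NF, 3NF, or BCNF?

3NF

Candidate keys: {BatchNo, Material}, {BatchNo, PlantID}, {Material, PartNo}, {Material, Weight}, {PartNo, PlantID}. Prime attributes: {BatchNo, Material, PartNo, PlantID, Weight}.
Material → PlantID: {Material}⁺ = {Material, PlantID}, which is not all of the attributes, so the left side is not a superkey — BCNF is violated.
Its right-hand attributes {PlantID} are all prime, as are those of every other non-superkey FD — the relation is in 3NF.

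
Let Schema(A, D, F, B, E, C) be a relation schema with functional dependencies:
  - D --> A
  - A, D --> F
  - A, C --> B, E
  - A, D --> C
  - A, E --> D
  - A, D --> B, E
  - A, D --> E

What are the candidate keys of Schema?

Closure of {D} is {A, B, C, D, E, F}, the whole schema; {D} is a candidate key.
Closure of {A, C} is {A, B, C, D, E, F}, the whole schema; {A, C} is a candidate key.
Closure of {A, E} is {A, B, C, D, E, F}, the whole schema; {A, E} is a candidate key.
Any other superkey properly contains one of these, so there are no further candidate keys.

{A, C}, {A, E}, {D}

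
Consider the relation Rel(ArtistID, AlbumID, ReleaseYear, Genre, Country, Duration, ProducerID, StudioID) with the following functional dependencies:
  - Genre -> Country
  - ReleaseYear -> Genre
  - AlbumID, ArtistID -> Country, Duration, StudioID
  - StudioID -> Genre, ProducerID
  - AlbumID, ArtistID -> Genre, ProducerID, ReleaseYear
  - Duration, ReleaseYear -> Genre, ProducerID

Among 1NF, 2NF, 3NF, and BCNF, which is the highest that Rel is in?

Candidate key: {AlbumID, ArtistID}. Prime attributes: {AlbumID, ArtistID}.
Genre -> Country: {Genre}⁺ = {Country, Genre}, which is not all of the attributes, so the left side is not a superkey — BCNF is violated.
Genre -> Country determines the non-prime attribute {Country} from a non-superkey — 3NF is violated.
No proper subset of a key has a non-prime attribute in its closure, so there is no partial dependency; 2NF holds.

2NF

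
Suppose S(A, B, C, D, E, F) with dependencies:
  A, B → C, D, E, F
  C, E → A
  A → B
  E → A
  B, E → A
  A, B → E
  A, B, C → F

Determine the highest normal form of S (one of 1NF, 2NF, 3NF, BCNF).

Candidate keys: {A}, {E}. Prime attributes: {A, E}.
Each dependency's left side is a superkey — BCNF holds.

BCNF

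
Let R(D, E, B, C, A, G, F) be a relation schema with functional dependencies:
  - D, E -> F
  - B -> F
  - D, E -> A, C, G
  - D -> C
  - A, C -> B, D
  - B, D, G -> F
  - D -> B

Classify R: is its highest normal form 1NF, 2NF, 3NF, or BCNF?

1NF

Candidate keys: {A, C, E}, {D, E}. Prime attributes: {A, C, D, E}.
For B -> F we have {B}⁺ = {B, F}; {B} is not a superkey, so BCNF fails.
Because {F} is non-prime and the left side of B -> F is not a superkey, the relation is not in 3NF.
{D} is a proper subset of the key {D, E}, and {D}⁺ contains the non-prime attributes {B, F} — a partial dependency, so 2NF is violated.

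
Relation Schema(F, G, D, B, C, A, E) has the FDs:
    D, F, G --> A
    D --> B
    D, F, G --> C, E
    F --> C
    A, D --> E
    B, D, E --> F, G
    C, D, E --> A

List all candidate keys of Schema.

{A, D}, {D, E}, {D, F, G}

{D} never appears on the right of any FD, so every key must include it.
{A, D}⁺ = {A, B, C, D, E, F, G}, which is every attribute, so {A, D} is a candidate key.
{D, E}⁺ = {A, B, C, D, E, F, G}, which is every attribute, so {D, E} is a candidate key.
{D, F, G}⁺ = {A, B, C, D, E, F, G}, which is every attribute, so {D, F, G} is a candidate key.
No proper subset of any of these is a key, and no other minimal superkey exists.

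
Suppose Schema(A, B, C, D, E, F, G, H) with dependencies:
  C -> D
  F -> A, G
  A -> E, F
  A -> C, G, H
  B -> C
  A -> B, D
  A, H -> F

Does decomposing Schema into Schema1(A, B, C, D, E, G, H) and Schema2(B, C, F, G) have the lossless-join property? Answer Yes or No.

The shared attributes are {B, C, G} and {B, C, G}⁺ = {B, C, D, G}.
The closure covers neither Schema1 nor Schema2 entirely; the join is not lossless.

No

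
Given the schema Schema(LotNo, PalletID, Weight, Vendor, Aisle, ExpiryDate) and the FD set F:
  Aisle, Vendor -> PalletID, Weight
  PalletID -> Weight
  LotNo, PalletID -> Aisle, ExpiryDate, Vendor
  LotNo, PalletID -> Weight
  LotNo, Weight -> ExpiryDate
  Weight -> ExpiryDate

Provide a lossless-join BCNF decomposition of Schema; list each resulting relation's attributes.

{Aisle, LotNo, Vendor}; {Aisle, PalletID, Vendor}; {ExpiryDate, Weight}; {PalletID, Weight}

Candidate keys of the original relation: {Aisle, LotNo, Vendor}, {LotNo, PalletID}.
Within {Aisle, ExpiryDate, LotNo, PalletID, Vendor, Weight}: {Aisle, Vendor}⁺ ∩ {Aisle, ExpiryDate, LotNo, PalletID, Vendor, Weight} = {Aisle, ExpiryDate, PalletID, Vendor, Weight}, not the whole set, so Aisle, Vendor -> ExpiryDate, PalletID, Weight violates BCNF; decompose into {Aisle, ExpiryDate, PalletID, Vendor, Weight} and {Aisle, LotNo, Vendor}.
Within {Aisle, ExpiryDate, PalletID, Vendor, Weight}: {PalletID}⁺ ∩ {Aisle, ExpiryDate, PalletID, Vendor, Weight} = {ExpiryDate, PalletID, Weight}, not the whole set, so PalletID -> ExpiryDate, Weight violates BCNF; decompose into {ExpiryDate, PalletID, Weight} and {Aisle, PalletID, Vendor}.
Within {ExpiryDate, PalletID, Weight}: {Weight}⁺ ∩ {ExpiryDate, PalletID, Weight} = {ExpiryDate, Weight}, not the whole set, so Weight -> ExpiryDate violates BCNF; decompose into {ExpiryDate, Weight} and {PalletID, Weight}.
{ExpiryDate, Weight} has no BCNF violation.
{PalletID, Weight} has no BCNF violation.
{Aisle, PalletID, Vendor} has no BCNF violation.
{Aisle, LotNo, Vendor} has no BCNF violation.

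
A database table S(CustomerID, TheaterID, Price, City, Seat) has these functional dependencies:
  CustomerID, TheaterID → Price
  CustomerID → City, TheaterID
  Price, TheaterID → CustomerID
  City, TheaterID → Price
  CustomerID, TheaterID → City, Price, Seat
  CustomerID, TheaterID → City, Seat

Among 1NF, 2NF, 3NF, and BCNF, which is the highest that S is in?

Candidate keys: {City, TheaterID}, {CustomerID}, {Price, TheaterID}. Prime attributes: {City, CustomerID, Price, TheaterID}.
The left-hand side of every FD is a superkey, so BCNF is satisfied.

BCNF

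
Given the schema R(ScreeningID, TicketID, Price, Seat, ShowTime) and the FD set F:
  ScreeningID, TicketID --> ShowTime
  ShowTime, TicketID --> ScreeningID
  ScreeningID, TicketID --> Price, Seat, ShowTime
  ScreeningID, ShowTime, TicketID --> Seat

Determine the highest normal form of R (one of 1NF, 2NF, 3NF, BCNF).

BCNF

Candidate keys: {ScreeningID, TicketID}, {ShowTime, TicketID}. Prime attributes: {ScreeningID, ShowTime, TicketID}.
Each dependency's left side is a superkey — BCNF holds.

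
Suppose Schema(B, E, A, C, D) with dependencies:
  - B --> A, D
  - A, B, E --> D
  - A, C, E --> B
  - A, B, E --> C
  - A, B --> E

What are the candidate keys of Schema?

{B} is a candidate key since {B}⁺ = {A, B, C, D, E} covers every attribute.
{A, C, E} is a candidate key since {A, C, E}⁺ = {A, B, C, D, E} covers every attribute.
Any other superkey properly contains one of these, so there are no further candidate keys.

{A, C, E}, {B}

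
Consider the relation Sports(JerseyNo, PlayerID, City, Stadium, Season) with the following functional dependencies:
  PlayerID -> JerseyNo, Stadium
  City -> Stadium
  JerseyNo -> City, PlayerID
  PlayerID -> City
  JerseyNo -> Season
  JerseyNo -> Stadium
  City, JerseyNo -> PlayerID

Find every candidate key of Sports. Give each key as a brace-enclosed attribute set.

{JerseyNo}⁺ = {City, JerseyNo, PlayerID, Season, Stadium} — all of the relation — so {JerseyNo} is a candidate key.
{PlayerID}⁺ = {City, JerseyNo, PlayerID, Season, Stadium} — all of the relation — so {PlayerID} is a candidate key.
No proper subset of any of these is a key, and no other minimal superkey exists.

{JerseyNo}, {PlayerID}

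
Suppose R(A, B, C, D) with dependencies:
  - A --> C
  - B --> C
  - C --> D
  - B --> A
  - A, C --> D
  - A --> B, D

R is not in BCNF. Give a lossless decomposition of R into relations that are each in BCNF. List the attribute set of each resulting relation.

{A, B, C}; {C, D}

Candidate keys of the original relation: {A}, {B}.
{A, B, C, D}: {C} determines {C, D} here but is not a superkey — split on C --> D, giving {C, D} and {A, B, C}.
{C, D} has no BCNF violation.
{A, B, C} has no BCNF violation.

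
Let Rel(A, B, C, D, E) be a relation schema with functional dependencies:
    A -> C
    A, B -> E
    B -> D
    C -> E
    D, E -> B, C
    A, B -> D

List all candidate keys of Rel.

{A} never appears on the right of any FD, so every key must include it.
{A, B}⁺ = {A, B, C, D, E}, which is every attribute, so {A, B} is a candidate key.
{A, D}⁺ = {A, B, C, D, E}, which is every attribute, so {A, D} is a candidate key.
These are minimal and exhaustive — every other superkey contains one of them.

{A, B}, {A, D}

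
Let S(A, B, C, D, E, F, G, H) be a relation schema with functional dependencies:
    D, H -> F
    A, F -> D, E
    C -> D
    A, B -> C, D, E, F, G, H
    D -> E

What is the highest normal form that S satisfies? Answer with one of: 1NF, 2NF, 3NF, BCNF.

2NF

Candidate key: {A, B}. Prime attributes: {A, B}.
D, H -> F breaks BCNF: {D, H}⁺ = {D, E, F, H}, so {D, H} is not a superkey.
D, H -> F determines the non-prime attribute {F} from a non-superkey — 3NF is violated.
No non-prime attribute depends on a proper subset of any candidate key, so 2NF holds.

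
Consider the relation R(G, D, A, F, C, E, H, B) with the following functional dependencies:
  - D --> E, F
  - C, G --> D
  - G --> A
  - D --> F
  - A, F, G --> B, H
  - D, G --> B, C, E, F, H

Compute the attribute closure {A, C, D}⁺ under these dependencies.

{A, C, D, E, F}

Start with {A, C, D}.
D --> E, F applies; add {E, F} → now {A, C, D, E, F}.
No further FD applies.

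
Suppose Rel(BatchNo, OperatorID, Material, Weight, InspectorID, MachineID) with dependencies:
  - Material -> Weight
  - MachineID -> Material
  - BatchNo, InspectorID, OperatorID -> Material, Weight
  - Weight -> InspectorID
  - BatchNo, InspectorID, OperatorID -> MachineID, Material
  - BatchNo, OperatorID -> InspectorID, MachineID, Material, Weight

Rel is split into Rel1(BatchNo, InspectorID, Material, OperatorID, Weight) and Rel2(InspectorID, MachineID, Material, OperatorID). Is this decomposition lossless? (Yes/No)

No

Common attributes: {InspectorID, Material, OperatorID}; their closure is {InspectorID, Material, OperatorID, Weight}.
The closure covers neither Rel1 nor Rel2 entirely; the join is not lossless.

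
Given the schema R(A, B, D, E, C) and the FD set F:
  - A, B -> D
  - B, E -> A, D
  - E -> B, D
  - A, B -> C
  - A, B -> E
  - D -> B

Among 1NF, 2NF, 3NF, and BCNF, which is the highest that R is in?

3NF

Candidate keys: {A, B}, {A, D}, {E}. Prime attributes: {A, B, D, E}.
D -> B: {D}⁺ = {B, D}, which is not all of the attributes, so the left side is not a superkey — BCNF is violated.
Its right-hand attributes {B} are all prime, as are those of every other non-superkey FD — the relation is in 3NF.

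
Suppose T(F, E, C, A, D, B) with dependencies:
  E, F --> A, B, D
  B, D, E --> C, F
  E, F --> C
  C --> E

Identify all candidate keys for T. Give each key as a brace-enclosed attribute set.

{C, F}⁺ = {A, B, C, D, E, F} — all of the relation — so {C, F} is a candidate key.
{E, F}⁺ = {A, B, C, D, E, F} — all of the relation — so {E, F} is a candidate key.
{B, C, D}⁺ = {A, B, C, D, E, F} — all of the relation — so {B, C, D} is a candidate key.
{B, D, E}⁺ = {A, B, C, D, E, F} — all of the relation — so {B, D, E} is a candidate key.
No proper subset of any of these is a key, and no other minimal superkey exists.

{B, C, D}, {B, D, E}, {C, F}, {E, F}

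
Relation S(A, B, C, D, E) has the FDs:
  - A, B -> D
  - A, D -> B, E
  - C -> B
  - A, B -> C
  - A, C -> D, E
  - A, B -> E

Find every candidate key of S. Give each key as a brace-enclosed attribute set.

{A} never appears on the right of any FD, so every key must include it.
{A, B} is a candidate key since {A, B}⁺ = {A, B, C, D, E} covers every attribute.
{A, C} is a candidate key since {A, C}⁺ = {A, B, C, D, E} covers every attribute.
{A, D} is a candidate key since {A, D}⁺ = {A, B, C, D, E} covers every attribute.
These are minimal and exhaustive — every other superkey contains one of them.

{A, B}, {A, C}, {A, D}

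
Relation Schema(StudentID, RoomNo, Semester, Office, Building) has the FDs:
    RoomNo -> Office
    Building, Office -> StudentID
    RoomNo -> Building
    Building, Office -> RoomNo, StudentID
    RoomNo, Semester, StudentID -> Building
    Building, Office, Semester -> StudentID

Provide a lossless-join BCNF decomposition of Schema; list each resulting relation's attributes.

Candidate keys of the original relation: {Building, Office, Semester}, {RoomNo, Semester}.
{Building, Office, RoomNo, Semester, StudentID}: {RoomNo} determines {Building, Office, RoomNo, StudentID} here but is not a superkey — split on RoomNo -> Building, Office, StudentID, giving {Building, Office, RoomNo, StudentID} and {RoomNo, Semester}.
{Building, Office, RoomNo, StudentID} has no BCNF violation.
{RoomNo, Semester} has no BCNF violation.

{Building, Office, RoomNo, StudentID}; {RoomNo, Semester}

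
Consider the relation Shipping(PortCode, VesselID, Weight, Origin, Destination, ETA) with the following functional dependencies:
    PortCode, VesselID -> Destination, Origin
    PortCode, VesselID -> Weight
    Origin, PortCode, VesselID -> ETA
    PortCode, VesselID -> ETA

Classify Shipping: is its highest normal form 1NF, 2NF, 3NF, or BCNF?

Candidate key: {PortCode, VesselID}. Prime attributes: {PortCode, VesselID}.
Every FD has a superkey on the left, so the relation is in BCNF.

BCNF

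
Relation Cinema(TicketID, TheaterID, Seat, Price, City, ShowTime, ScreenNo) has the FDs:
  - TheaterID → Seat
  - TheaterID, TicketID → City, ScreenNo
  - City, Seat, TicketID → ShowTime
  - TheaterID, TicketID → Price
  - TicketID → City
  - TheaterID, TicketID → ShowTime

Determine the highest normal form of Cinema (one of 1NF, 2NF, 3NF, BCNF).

1NF

Candidate key: {TheaterID, TicketID}. Prime attributes: {TheaterID, TicketID}.
TheaterID → Seat breaks BCNF: {TheaterID}⁺ = {Seat, TheaterID}, so {TheaterID} is not a superkey.
Because {Seat} is non-prime and the left side of TheaterID → Seat is not a superkey, the relation is not in 3NF.
Since {TheaterID} ⊂ {TheaterID, TicketID} and {TheaterID}⁺ ⊇ {Seat} with {Seat} non-prime, there is a partial dependency; 2NF fails.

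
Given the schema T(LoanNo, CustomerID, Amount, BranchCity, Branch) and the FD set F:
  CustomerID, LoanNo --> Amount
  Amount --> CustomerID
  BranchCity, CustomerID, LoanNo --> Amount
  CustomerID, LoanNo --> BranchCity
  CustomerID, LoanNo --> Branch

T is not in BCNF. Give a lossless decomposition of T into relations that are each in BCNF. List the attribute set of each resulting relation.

Candidate keys of the original relation: {Amount, LoanNo}, {CustomerID, LoanNo}.
In {Amount, Branch, BranchCity, CustomerID, LoanNo}, {Amount} is not a superkey ({Amount}⁺ restricted to this set is {Amount, CustomerID}), so split on Amount --> CustomerID into {Amount, CustomerID} and {Amount, Branch, BranchCity, LoanNo}.
{Amount, CustomerID} has no BCNF violation.
{Amount, Branch, BranchCity, LoanNo} has no BCNF violation.

{Amount, Branch, BranchCity, LoanNo}; {Amount, CustomerID}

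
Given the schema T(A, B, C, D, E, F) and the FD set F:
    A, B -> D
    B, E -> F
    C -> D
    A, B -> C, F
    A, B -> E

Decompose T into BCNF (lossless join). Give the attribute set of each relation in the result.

{A, B, C, E}; {B, E, F}; {C, D}

Candidate key of the original relation: {A, B}.
{A, B, C, D, E, F}: {B, E} determines {B, E, F} here but is not a superkey — split on B, E -> F, giving {B, E, F} and {A, B, C, D, E}.
{B, E, F} has no BCNF violation.
{A, B, C, D, E}: {C} determines {C, D} here but is not a superkey — split on C -> D, giving {C, D} and {A, B, C, E}.
{C, D} has no BCNF violation.
{A, B, C, E} has no BCNF violation.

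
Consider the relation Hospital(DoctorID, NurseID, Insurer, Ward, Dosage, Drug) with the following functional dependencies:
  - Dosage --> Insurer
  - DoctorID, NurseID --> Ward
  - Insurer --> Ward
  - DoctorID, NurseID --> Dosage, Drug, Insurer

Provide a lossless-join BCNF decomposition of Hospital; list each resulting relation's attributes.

Candidate key of the original relation: {DoctorID, NurseID}.
In {DoctorID, Dosage, Drug, Insurer, NurseID, Ward}, {Dosage} is not a superkey ({Dosage}⁺ restricted to this set is {Dosage, Insurer, Ward}), so split on Dosage --> Insurer, Ward into {Dosage, Insurer, Ward} and {DoctorID, Dosage, Drug, NurseID}.
In {Dosage, Insurer, Ward}, {Insurer} is not a superkey ({Insurer}⁺ restricted to this set is {Insurer, Ward}), so split on Insurer --> Ward into {Insurer, Ward} and {Dosage, Insurer}.
{Insurer, Ward}: every determinant is a superkey — BCNF.
{Dosage, Insurer}: every determinant is a superkey — BCNF.
{DoctorID, Dosage, Drug, NurseID}: every determinant is a superkey — BCNF.

{DoctorID, Dosage, Drug, NurseID}; {Dosage, Insurer}; {Insurer, Ward}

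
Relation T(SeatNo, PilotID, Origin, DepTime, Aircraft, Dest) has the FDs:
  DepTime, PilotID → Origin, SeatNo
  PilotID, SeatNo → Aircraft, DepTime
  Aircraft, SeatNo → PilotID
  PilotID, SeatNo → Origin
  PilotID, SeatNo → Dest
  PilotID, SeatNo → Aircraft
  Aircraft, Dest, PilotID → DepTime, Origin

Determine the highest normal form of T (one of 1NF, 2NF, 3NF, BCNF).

BCNF

Candidate keys: {Aircraft, Dest, PilotID}, {Aircraft, SeatNo}, {DepTime, PilotID}, {PilotID, SeatNo}. Prime attributes: {Aircraft, DepTime, Dest, PilotID, SeatNo}.
The left-hand side of every FD is a superkey, so BCNF is satisfied.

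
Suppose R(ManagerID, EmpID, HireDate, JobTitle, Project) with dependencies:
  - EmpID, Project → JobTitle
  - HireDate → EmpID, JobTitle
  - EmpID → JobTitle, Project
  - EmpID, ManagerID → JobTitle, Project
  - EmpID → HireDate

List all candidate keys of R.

{EmpID, ManagerID}, {HireDate, ManagerID}

{ManagerID} never appears on the right of any FD, so every key must include it.
{EmpID, ManagerID} is a candidate key since {EmpID, ManagerID}⁺ = {EmpID, HireDate, JobTitle, ManagerID, Project} covers every attribute.
{HireDate, ManagerID} is a candidate key since {HireDate, ManagerID}⁺ = {EmpID, HireDate, JobTitle, ManagerID, Project} covers every attribute.
No proper subset of any of these is a key, and no other minimal superkey exists.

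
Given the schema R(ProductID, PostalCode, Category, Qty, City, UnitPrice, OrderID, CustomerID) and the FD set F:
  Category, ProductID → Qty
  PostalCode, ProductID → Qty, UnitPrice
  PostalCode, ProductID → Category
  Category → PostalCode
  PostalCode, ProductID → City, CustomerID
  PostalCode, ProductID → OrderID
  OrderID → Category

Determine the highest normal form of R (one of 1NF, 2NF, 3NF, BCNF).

3NF

Candidate keys: {Category, ProductID}, {OrderID, ProductID}, {PostalCode, ProductID}. Prime attributes: {Category, OrderID, PostalCode, ProductID}.
Category → PostalCode: {Category}⁺ = {Category, PostalCode}, which is not all of the attributes, so the left side is not a superkey — BCNF is violated.
Its right-hand attributes {PostalCode} are all prime, as are those of every other non-superkey FD — the relation is in 3NF.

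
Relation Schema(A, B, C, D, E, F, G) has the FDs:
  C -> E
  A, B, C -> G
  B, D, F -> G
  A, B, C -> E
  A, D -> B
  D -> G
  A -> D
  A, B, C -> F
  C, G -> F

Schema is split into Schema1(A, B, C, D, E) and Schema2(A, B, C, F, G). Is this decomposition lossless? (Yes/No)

Common attributes: {A, B, C}; their closure is {A, B, C, D, E, F, G}.
Since Schema1 ⊆ {A, B, C, D, E, F, G}, the intersection is a superkey of Schema1; the decomposition is lossless.

Yes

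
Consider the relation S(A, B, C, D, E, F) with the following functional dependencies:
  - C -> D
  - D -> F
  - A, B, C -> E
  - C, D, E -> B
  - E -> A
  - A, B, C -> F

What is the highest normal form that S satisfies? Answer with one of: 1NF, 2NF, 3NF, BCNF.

1NF

Candidate keys: {A, B, C}, {C, E}. Prime attributes: {A, B, C, E}.
C -> D: {C}⁺ = {C, D, F}, which is not all of the attributes, so the left side is not a superkey — BCNF is violated.
C -> D has non-prime {D} on the right and a non-superkey on the left, so 3NF fails.
Since {C} ⊂ {C, E} and {C}⁺ ⊇ {D, F} with {D, F} non-prime, there is a partial dependency; 2NF fails.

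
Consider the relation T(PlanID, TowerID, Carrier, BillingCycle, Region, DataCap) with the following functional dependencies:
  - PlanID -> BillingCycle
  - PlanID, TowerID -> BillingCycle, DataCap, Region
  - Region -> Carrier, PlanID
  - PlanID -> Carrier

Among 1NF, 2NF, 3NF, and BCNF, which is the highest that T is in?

Candidate keys: {PlanID, TowerID}, {Region, TowerID}. Prime attributes: {PlanID, Region, TowerID}.
For PlanID -> BillingCycle we have {PlanID}⁺ = {BillingCycle, Carrier, PlanID}; {PlanID} is not a superkey, so BCNF fails.
PlanID -> BillingCycle has non-prime {BillingCycle} on the right and a non-superkey on the left, so 3NF fails.
The proper key subset {PlanID} of {PlanID, TowerID} determines non-prime {BillingCycle, Carrier}, so the relation is not even in 2NF.

1NF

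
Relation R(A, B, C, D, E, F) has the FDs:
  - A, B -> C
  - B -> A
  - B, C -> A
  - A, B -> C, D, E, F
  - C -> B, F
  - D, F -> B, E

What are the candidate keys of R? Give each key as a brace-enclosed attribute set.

{B}, {C}, {D, F}

{B} is a candidate key since {B}⁺ = {A, B, C, D, E, F} covers every attribute.
{C} is a candidate key since {C}⁺ = {A, B, C, D, E, F} covers every attribute.
{D, F} is a candidate key since {D, F}⁺ = {A, B, C, D, E, F} covers every attribute.
These are minimal and exhaustive — every other superkey contains one of them.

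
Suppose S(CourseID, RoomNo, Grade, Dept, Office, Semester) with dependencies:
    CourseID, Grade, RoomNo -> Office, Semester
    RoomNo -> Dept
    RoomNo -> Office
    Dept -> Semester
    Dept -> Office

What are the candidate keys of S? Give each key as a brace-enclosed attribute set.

{CourseID, Grade, RoomNo} never appear on the right of any FD, so every key must include all of them.
{CourseID, Grade, RoomNo}⁺ = {CourseID, Dept, Grade, Office, RoomNo, Semester}, which is every attribute, so {CourseID, Grade, RoomNo} is a candidate key.
No other minimal set has full closure, so this is the only candidate key.

{CourseID, Grade, RoomNo}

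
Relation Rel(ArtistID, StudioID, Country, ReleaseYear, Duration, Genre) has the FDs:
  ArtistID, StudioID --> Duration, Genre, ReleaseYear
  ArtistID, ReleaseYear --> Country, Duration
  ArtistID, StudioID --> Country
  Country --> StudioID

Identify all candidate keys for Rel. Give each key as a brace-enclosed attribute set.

{ArtistID} never appears on the right of any FD, so every key must include it.
{ArtistID, Country}⁺ = {ArtistID, Country, Duration, Genre, ReleaseYear, StudioID}, which is every attribute, so {ArtistID, Country} is a candidate key.
{ArtistID, ReleaseYear}⁺ = {ArtistID, Country, Duration, Genre, ReleaseYear, StudioID}, which is every attribute, so {ArtistID, ReleaseYear} is a candidate key.
{ArtistID, StudioID}⁺ = {ArtistID, Country, Duration, Genre, ReleaseYear, StudioID}, which is every attribute, so {ArtistID, StudioID} is a candidate key.
These are minimal and exhaustive — every other superkey contains one of them.

{ArtistID, Country}, {ArtistID, ReleaseYear}, {ArtistID, StudioID}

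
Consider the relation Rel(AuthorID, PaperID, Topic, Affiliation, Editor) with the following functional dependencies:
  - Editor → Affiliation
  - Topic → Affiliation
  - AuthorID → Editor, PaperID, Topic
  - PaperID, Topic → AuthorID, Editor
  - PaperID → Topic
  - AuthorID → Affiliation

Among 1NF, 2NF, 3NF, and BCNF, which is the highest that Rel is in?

Candidate keys: {AuthorID}, {PaperID}. Prime attributes: {AuthorID, PaperID}.
Editor → Affiliation breaks BCNF: {Editor}⁺ = {Affiliation, Editor}, so {Editor} is not a superkey.
Editor → Affiliation has non-prime {Affiliation} on the right and a non-superkey on the left, so 3NF fails.
All keys have size 1, which rules out partial dependencies — 2NF is satisfied.

2NF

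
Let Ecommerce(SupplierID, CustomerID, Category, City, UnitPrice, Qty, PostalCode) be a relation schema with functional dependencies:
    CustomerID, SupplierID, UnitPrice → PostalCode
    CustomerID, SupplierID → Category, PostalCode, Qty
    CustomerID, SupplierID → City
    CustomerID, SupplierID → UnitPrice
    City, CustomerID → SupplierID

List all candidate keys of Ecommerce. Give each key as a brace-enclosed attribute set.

{CustomerID} never appears on the right of any FD, so every key must include it.
{City, CustomerID} is a candidate key since {City, CustomerID}⁺ = {Category, City, CustomerID, PostalCode, Qty, SupplierID, UnitPrice} covers every attribute.
{CustomerID, SupplierID} is a candidate key since {CustomerID, SupplierID}⁺ = {Category, City, CustomerID, PostalCode, Qty, SupplierID, UnitPrice} covers every attribute.
These are minimal and exhaustive — every other superkey contains one of them.

{City, CustomerID}, {CustomerID, SupplierID}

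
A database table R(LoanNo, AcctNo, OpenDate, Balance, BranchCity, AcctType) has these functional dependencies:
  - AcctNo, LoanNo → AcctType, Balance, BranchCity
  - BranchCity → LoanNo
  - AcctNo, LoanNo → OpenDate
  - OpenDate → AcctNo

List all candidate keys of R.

{AcctNo, BranchCity}, {AcctNo, LoanNo}, {BranchCity, OpenDate}, {LoanNo, OpenDate}

{AcctNo, BranchCity}⁺ = {AcctNo, AcctType, Balance, BranchCity, LoanNo, OpenDate}, which is every attribute, so {AcctNo, BranchCity} is a candidate key.
{AcctNo, LoanNo}⁺ = {AcctNo, AcctType, Balance, BranchCity, LoanNo, OpenDate}, which is every attribute, so {AcctNo, LoanNo} is a candidate key.
{BranchCity, OpenDate}⁺ = {AcctNo, AcctType, Balance, BranchCity, LoanNo, OpenDate}, which is every attribute, so {BranchCity, OpenDate} is a candidate key.
{LoanNo, OpenDate}⁺ = {AcctNo, AcctType, Balance, BranchCity, LoanNo, OpenDate}, which is every attribute, so {LoanNo, OpenDate} is a candidate key.
These are minimal and exhaustive — every other superkey contains one of them.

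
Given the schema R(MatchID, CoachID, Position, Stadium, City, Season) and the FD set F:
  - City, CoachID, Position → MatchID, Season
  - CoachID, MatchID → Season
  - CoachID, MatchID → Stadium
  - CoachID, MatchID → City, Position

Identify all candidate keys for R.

{City, CoachID, Position}, {CoachID, MatchID}

{CoachID} never appears on the right of any FD, so every key must include it.
{CoachID, MatchID} is a candidate key since {CoachID, MatchID}⁺ = {City, CoachID, MatchID, Position, Season, Stadium} covers every attribute.
{City, CoachID, Position} is a candidate key since {City, CoachID, Position}⁺ = {City, CoachID, MatchID, Position, Season, Stadium} covers every attribute.
Any other superkey properly contains one of these, so there are no further candidate keys.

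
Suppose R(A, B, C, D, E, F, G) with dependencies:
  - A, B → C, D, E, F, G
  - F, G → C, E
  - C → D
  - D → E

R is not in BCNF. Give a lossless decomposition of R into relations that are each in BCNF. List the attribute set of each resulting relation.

Candidate key of the original relation: {A, B}.
{A, B, C, D, E, F, G}: {F, G} determines {C, D, E, F, G} here but is not a superkey — split on F, G → C, D, E, giving {C, D, E, F, G} and {A, B, F, G}.
{C, D, E, F, G}: {C} determines {C, D, E} here but is not a superkey — split on C → D, E, giving {C, D, E} and {C, F, G}.
{C, D, E}: {D} determines {D, E} here but is not a superkey — split on D → E, giving {D, E} and {C, D}.
{D, E}: every determinant is a superkey — BCNF.
{C, D}: every determinant is a superkey — BCNF.
{C, F, G}: every determinant is a superkey — BCNF.
{A, B, F, G}: every determinant is a superkey — BCNF.

{A, B, F, G}; {C, D}; {C, F, G}; {D, E}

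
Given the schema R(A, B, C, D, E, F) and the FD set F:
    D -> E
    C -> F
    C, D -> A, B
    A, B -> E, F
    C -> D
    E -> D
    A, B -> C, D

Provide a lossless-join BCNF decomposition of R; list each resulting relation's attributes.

{A, B, C, D, F}; {D, E}

Candidate keys of the original relation: {A, B}, {C}.
Within {A, B, C, D, E, F}: {D}⁺ ∩ {A, B, C, D, E, F} = {D, E}, not the whole set, so D -> E violates BCNF; decompose into {D, E} and {A, B, C, D, F}.
{D, E} has no BCNF violation.
{A, B, C, D, F} has no BCNF violation.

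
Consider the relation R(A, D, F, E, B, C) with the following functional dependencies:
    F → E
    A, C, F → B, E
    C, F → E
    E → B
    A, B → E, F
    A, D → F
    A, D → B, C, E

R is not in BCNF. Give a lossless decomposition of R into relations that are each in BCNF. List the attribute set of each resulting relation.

Candidate key of the original relation: {A, D}.
Within {A, B, C, D, E, F}: {F}⁺ ∩ {A, B, C, D, E, F} = {B, E, F}, not the whole set, so F → B, E violates BCNF; decompose into {B, E, F} and {A, C, D, F}.
Within {B, E, F}: {E}⁺ ∩ {B, E, F} = {B, E}, not the whole set, so E → B violates BCNF; decompose into {B, E} and {E, F}.
{B, E} has no BCNF violation.
{E, F} has no BCNF violation.
{A, C, D, F} has no BCNF violation.

{A, C, D, F}; {B, E}; {E, F}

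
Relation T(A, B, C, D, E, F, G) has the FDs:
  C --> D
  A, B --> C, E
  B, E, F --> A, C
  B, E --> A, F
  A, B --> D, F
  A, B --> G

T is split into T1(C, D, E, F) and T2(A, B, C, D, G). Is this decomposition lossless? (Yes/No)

Common attributes: {C, D}; their closure is {C, D}.
The closure covers neither T1 nor T2 entirely; the join is not lossless.

No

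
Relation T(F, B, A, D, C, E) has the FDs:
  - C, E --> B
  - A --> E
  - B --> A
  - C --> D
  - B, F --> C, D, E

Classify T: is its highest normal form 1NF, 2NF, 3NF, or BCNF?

Candidate keys: {A, C, F}, {B, F}, {C, E, F}. Prime attributes: {A, B, C, E, F}.
C, E --> B: {C, E}⁺ = {A, B, C, D, E}, which is not all of the attributes, so the left side is not a superkey — BCNF is violated.
C --> D has non-prime {D} on the right and a non-superkey on the left, so 3NF fails.
Since {C} ⊂ {A, C, F} and {C}⁺ ⊇ {D} with {D} non-prime, there is a partial dependency; 2NF fails.

1NF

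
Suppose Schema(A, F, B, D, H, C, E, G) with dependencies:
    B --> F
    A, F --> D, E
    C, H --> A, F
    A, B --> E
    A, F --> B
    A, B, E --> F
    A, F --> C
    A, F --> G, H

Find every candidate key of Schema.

{A, B}, {A, F}, {C, H}

Closure of {A, B} is {A, B, C, D, E, F, G, H}, the whole schema; {A, B} is a candidate key.
Closure of {A, F} is {A, B, C, D, E, F, G, H}, the whole schema; {A, F} is a candidate key.
Closure of {C, H} is {A, B, C, D, E, F, G, H}, the whole schema; {C, H} is a candidate key.
No proper subset of any of these is a key, and no other minimal superkey exists.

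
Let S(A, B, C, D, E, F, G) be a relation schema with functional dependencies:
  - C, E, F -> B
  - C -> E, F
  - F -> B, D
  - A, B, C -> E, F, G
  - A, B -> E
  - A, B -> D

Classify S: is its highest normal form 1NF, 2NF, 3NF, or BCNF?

1NF

Candidate key: {A, C}. Prime attributes: {A, C}.
C, E, F -> B breaks BCNF: {C, E, F}⁺ = {B, C, D, E, F}, so {C, E, F} is not a superkey.
C, E, F -> B determines the non-prime attribute {B} from a non-superkey — 3NF is violated.
Since {C} ⊂ {A, C} and {C}⁺ ⊇ {B, D, E, F} with {B, D, E, F} non-prime, there is a partial dependency; 2NF fails.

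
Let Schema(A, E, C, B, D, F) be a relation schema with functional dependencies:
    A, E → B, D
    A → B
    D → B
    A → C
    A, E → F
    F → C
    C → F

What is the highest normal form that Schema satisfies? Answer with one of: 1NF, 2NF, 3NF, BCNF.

1NF

Candidate key: {A, E}. Prime attributes: {A, E}.
A → B breaks BCNF: {A}⁺ = {A, B, C, F}, so {A} is not a superkey.
A → B has non-prime {B} on the right and a non-superkey on the left, so 3NF fails.
{A} is a proper subset of the key {A, E}, and {A}⁺ contains the non-prime attributes {B, C, F} — a partial dependency, so 2NF is violated.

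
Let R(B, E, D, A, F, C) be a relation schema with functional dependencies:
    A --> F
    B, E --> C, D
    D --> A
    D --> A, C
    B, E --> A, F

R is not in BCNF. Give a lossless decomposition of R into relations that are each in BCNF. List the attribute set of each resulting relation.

{A, C, D}; {A, F}; {B, D, E}

Candidate key of the original relation: {B, E}.
{A, B, C, D, E, F}: {A} determines {A, F} here but is not a superkey — split on A --> F, giving {A, F} and {A, B, C, D, E}.
{A, F} is in BCNF.
{A, B, C, D, E}: {D} determines {A, C, D} here but is not a superkey — split on D --> A, C, giving {A, C, D} and {B, D, E}.
{A, C, D} is in BCNF.
{B, D, E} is in BCNF.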